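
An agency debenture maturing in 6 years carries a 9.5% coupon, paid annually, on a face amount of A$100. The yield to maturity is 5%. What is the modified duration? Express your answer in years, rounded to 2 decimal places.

Periodic yield y = 0.05. First find Macaulay duration:
  t   CF        PV=CF/(1+0.05)^t    t·PV
  1         9.50         9.0476         9.0476
  2         9.50         8.6168        17.2336
  3         9.50         8.2065        24.6194
  4         9.50         7.8157        31.2627
  5         9.50         7.4435        37.2175
  6       109.50        81.7106       490.2635
  Σ                    122.8406       609.6443
P = 122.8406; Macaulay duration = 609.6443 / 122.8406 = 4.96289 years.
Modified duration = D_Mac / (1 + y) = 4.96289 / 1.05 = 4.72656 years.

4.73 years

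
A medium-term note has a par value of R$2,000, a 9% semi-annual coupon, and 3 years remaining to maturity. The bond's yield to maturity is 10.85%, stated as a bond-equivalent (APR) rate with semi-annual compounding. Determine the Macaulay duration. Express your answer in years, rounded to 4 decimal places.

2.6865 years

Periodic yield y = 0.05425. Discount each cash flow and weight by its period:
  t   CF        PV=CF/(1+0.05425)^t    t·PV
  1        90.00        85.3687        85.3687
  2        90.00        80.9758       161.9516
  3        90.00        76.8089       230.4268
  4        90.00        72.8565       291.4258
  5        90.00        69.1074       345.5369
  6     2,090.00     1,522.2453     9,133.4715
  Σ                  1,907.3626    10,248.1814
Price P = Σ PV = 1,907.3626.
Macaulay duration = Σ(t·PV) / P = 10,248.1814 / 1,907.3626 = 5.37296 half-year periods.
In years: 5.37296 / 2 = 2.68648 years.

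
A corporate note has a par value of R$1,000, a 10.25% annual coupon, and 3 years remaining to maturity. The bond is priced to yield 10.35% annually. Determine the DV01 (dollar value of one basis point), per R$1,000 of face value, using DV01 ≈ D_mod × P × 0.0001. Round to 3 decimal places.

Periodic yield y = 0.1035.
  t   CF        PV=CF/(1+0.1035)^t    t·PV
  1       102.50        92.8863        92.8863
  2       102.50        84.1742       168.3485
  3     1,102.50       820.4679     2,461.4037
  Σ                    997.5284     2,722.6384
P = 997.5284; D_Mac = 2.72938 yrs; D_mod = 2.47339 yrs.
DV01 ≈ 2.47339 × 997.5284 × 0.0001 = 0.246728.

R$0.247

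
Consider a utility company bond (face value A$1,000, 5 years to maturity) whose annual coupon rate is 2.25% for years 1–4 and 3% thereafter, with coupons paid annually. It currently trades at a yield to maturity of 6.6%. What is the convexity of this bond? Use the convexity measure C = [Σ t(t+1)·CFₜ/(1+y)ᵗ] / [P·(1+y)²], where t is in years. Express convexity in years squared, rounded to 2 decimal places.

With y = 0.066:
  t   CF        PV=CF/(1+0.066)^t    t·PV        t(t+1)·PV
  1        22.50        21.1069        21.1069          42.2139
  2        22.50        19.8001        39.6003         118.8008
  3        22.50        18.5742        55.7227         222.8908
  4        22.50        17.4242        69.6969         348.4847
  5     1,030.00       748.2577     3,741.2886      22,447.7313
  Σ                    825.1633     3,927.4154      23,180.1215
P = 825.1633.
Convexity = Σ t(t+1)·PV / [P·(1+y)²] = 23,180.1215 / (825.1633 × 1.136356) = 24.72074.

24.72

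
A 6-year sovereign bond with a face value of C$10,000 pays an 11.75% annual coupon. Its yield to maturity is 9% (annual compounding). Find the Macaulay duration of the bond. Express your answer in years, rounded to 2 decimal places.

Periodic yield y = 0.09. Discount each cash flow and weight by its year:
  t   CF        PV=CF/(1+0.09)^t    t·PV
  1     1,175.00     1,077.9817     1,077.9817
  2     1,175.00       988.9740     1,977.9480
  3     1,175.00       907.3156     2,721.9468
  4     1,175.00       832.3996     3,329.5985
  5     1,175.00       763.6694     3,818.3469
  6    11,175.00     6,663.2874    39,979.7243
  Σ                 11,233.6276    52,905.5461
Price P = Σ PV = 11,233.6276.
Macaulay duration = Σ(t·PV) / P = 52,905.5461 / 11,233.6276 = 4.70957 years.

4.71 years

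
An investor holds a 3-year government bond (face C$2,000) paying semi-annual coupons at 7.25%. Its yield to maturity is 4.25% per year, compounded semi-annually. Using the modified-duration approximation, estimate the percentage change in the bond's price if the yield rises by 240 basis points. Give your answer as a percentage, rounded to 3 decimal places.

-6.489%

Periodic yield y = 0.02125. Modified duration first:
  t   CF        PV=CF/(1+0.02125)^t    t·PV
  1        72.50        70.9914        70.9914
  2        72.50        69.5143       139.0285
  3        72.50        68.0678       204.2034
  4        72.50        66.6515       266.6059
  5        72.50        65.2646       326.3230
  6     2,072.50     1,826.8468    10,961.0806
  Σ                  2,167.3363    11,968.2329
P = 2,167.3363; D_Mac = 5.52209 half-year periods = 2.76105 yrs; D_mod = 2.76105/(1+0.02125) = 2.70360 yrs.
ΔP/P ≈ -D_mod · Δy = -2.70360 × (+0.024) = -0.064886 = -6.4886%.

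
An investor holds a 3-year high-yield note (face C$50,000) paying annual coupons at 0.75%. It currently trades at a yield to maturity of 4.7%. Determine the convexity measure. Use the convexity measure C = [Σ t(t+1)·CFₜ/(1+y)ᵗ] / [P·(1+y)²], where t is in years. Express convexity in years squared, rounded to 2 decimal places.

10.83

With y = 0.047:
  t   CF        PV=CF/(1+0.047)^t    t·PV        t(t+1)·PV
  1       375.00       358.1662       358.1662         716.3324
  2       375.00       342.0881       684.1761       2,052.5283
  3    50,375.00    43,890.9533   131,672.8600     526,691.4401
  Σ                 44,591.2076   132,715.2023     529,460.3008
P = 44,591.2076.
Convexity = Σ t(t+1)·PV / [P·(1+y)²] = 529,460.3008 / (44,591.2076 × 1.096209) = 10.83155.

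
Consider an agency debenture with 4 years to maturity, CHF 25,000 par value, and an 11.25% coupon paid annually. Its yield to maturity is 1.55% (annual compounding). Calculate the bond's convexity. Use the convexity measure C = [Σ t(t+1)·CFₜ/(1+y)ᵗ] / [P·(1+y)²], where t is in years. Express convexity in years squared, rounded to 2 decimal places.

16.30

With y = 0.0155:
  t   CF        PV=CF/(1+0.0155)^t    t·PV        t(t+1)·PV
  1     2,812.50     2,769.5716     2,769.5716       5,539.1433
  2     2,812.50     2,727.2985     5,454.5970      16,363.7911
  3     2,812.50     2,685.6706     8,057.0119      32,228.0474
  4    27,812.50    26,152.9280   104,611.7118     523,058.5590
  Σ                 34,335.4687   120,892.8923     577,189.5408
P = 34,335.4687.
Convexity = Σ t(t+1)·PV / [P·(1+y)²] = 577,189.5408 / (34,335.4687 × 1.031240) = 16.30105.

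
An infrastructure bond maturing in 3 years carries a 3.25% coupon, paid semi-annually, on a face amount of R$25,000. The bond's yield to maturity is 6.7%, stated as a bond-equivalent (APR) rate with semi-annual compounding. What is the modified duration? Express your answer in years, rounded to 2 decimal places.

2.78 years

Periodic yield y = 0.0335. First find Macaulay duration:
  t   CF        PV=CF/(1+0.0335)^t    t·PV
  1       406.25       393.0818       393.0818
  2       406.25       380.3404       760.6807
  3       406.25       368.0120     1,104.0359
  4       406.25       356.0832     1,424.3327
  5       406.25       344.5410     1,722.7052
  6    25,406.25    20,848.6377   125,091.8259
  Σ                 22,690.6960   130,496.6622
P = 22,690.6960; Macaulay duration = 130,496.6622 / 22,690.6960 = 5.75111 half-year periods = 2.87555 years.
Modified duration = D_Mac / (1 + y) = 2.87555 / 1.0335 = 2.78235 years.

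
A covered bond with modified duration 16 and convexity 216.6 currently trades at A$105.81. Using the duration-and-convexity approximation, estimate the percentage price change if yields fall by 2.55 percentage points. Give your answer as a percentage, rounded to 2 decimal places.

+47.84%

Duration effect: -D_mod·Δy = -16 × (-0.0255) = +0.408000
Convexity effect: ½·C·(Δy)² = 0.5 × 216.6 × (-0.0255)² = +0.070422075
ΔP/P ≈ +0.408000 + 0.070422075 = +0.478422075
= +47.8422075%.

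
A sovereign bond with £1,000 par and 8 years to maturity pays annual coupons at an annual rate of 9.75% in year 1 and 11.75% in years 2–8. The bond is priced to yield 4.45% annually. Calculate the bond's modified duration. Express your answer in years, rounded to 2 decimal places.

5.85 years

Periodic yield y = 0.0445. First find Macaulay duration:
  t   CF        PV=CF/(1+0.0445)^t    t·PV
  1        97.50        93.3461        93.3461
  2       117.50       107.7013       215.4026
  3       117.50       103.1128       309.3384
  4       117.50        98.7198       394.8790
  5       117.50        94.5139       472.5695
  6       117.50        90.4872       542.9233
  7       117.50        86.6321       606.4246
  8     1,117.50       788.8237     6,310.5900
  Σ                  1,463.3369     8,945.4734
P = 1,463.3369; Macaulay duration = 8,945.4734 / 1,463.3369 = 6.11306 years.
Modified duration = D_Mac / (1 + y) = 6.11306 / 1.0445 = 5.85262 years.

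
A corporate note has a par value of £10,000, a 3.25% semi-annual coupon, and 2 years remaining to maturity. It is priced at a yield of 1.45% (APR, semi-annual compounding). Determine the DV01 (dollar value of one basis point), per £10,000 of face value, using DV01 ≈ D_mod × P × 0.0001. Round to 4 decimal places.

Periodic yield y = 0.00725.
  t   CF        PV=CF/(1+0.00725)^t    t·PV
  1       162.50       161.3304       161.3304
  2       162.50       160.1691       320.3383
  3       162.50       159.0163       477.0488
  4    10,162.50     9,873.0527    39,492.2107
  Σ                 10,353.5684    40,450.9281
P = 10,353.5684; D_Mac = 3.90696 half-year periods = 1.95348 yrs; D_mod = 1.93942 yrs.
DV01 ≈ 1.93942 × 10,353.5684 × 0.0001 = 2.007988.

£2.0080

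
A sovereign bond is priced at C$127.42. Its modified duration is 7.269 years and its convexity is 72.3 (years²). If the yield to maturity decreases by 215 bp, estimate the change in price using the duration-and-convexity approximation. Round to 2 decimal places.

+C$22.04

Duration effect: -D_mod·Δy = -7.269 × (-0.0215) = +0.1562835
Convexity effect: ½·C·(Δy)² = 0.5 × 72.3 × (-0.0215)² = +0.0167103375
ΔP/P ≈ +0.1562835 + 0.0167103375 = +0.1729938375
ΔP ≈ 127.42 × (+0.1729938375) = +22.04287477425.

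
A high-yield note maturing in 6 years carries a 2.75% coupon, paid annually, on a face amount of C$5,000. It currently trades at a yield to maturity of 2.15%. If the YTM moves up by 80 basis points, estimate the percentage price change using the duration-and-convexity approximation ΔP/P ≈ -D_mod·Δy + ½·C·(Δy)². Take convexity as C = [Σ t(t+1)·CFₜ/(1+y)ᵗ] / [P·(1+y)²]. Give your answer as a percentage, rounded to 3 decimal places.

With y = 0.0215:
  t   CF        PV=CF/(1+0.0215)^t    t·PV        t(t+1)·PV
  1       137.50       134.6060       134.6060         269.2119
  2       137.50       131.7729       263.5457         790.6371
  3       137.50       128.9994       386.9981       1,547.9924
  4       137.50       126.2843       505.1370       2,525.6851
  5       137.50       123.6263       618.1315       3,708.7888
  6     5,137.50     4,521.9068    27,131.4409     189,920.0865
  Σ                  5,167.1956    29,039.8592     198,762.4019
P = 5,167.1956; D_Mac = 5.62004 yrs; D_mod = 5.50175 yrs; C = 36.86401.
Duration effect: -5.50175 × (+0.008) = -0.044014
Convexity effect: 0.5 × 36.86401 × (0.008)² = +0.0011796
ΔP/P ≈ -0.044014 + 0.0011796 = -0.042834 = -4.2834%.

-4.283%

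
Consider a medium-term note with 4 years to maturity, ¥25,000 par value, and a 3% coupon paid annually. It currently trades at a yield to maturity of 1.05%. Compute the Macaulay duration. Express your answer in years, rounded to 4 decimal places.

3.8356 years

Periodic yield y = 0.0105. Discount each cash flow and weight by its year:
  t   CF        PV=CF/(1+0.0105)^t    t·PV
  1       750.00       742.2068       742.2068
  2       750.00       734.4946     1,468.9893
  3       750.00       726.8626     2,180.5877
  4    25,750.00    24,696.3040    98,785.2159
  Σ                 26,899.8680   103,176.9997
Price P = Σ PV = 26,899.8680.
Macaulay duration = Σ(t·PV) / P = 103,176.9997 / 26,899.8680 = 3.83560 years.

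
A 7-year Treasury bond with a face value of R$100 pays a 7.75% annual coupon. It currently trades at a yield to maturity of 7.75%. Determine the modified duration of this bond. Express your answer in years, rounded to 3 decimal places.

5.251 years

Periodic yield y = 0.0775. First find Macaulay duration:
  t   CF        PV=CF/(1+0.0775)^t    t·PV
  1         7.75         7.1926         7.1926
  2         7.75         6.6752        13.3505
  3         7.75         6.1951        18.5854
  4         7.75         5.7495        22.9981
  5         7.75         5.3360        26.6800
  6         7.75         4.9522        29.7132
  7       107.75        63.8993       447.2953
  Σ                    100.0000       565.8151
P = 100.0000; Macaulay duration = 565.8151 / 100.0000 = 5.65815 years.
Modified duration = D_Mac / (1 + y) = 5.65815 / 1.0775 = 5.25118 years.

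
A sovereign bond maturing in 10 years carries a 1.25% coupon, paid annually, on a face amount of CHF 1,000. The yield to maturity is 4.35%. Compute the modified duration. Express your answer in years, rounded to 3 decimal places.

8.968 years

Periodic yield y = 0.0435. First find Macaulay duration:
  t   CF        PV=CF/(1+0.0435)^t    t·PV
  1        12.50        11.9789        11.9789
  2        12.50        11.4796        22.9591
  3        12.50        11.0010        33.0030
  4        12.50        10.5424        42.1697
  5        12.50        10.1029        50.5147
  6        12.50         9.6818        58.0907
  7        12.50         9.2782        64.9473
  8        12.50         8.8914        71.1312
  9        12.50         8.5208        76.6868
  10    1,012.50       661.4096     6,614.0961
  Σ                    752.8866     7,045.5775
P = 752.8866; Macaulay duration = 7,045.5775 / 752.8866 = 9.35809 years.
Modified duration = D_Mac / (1 + y) = 9.35809 / 1.0435 = 8.96798 years.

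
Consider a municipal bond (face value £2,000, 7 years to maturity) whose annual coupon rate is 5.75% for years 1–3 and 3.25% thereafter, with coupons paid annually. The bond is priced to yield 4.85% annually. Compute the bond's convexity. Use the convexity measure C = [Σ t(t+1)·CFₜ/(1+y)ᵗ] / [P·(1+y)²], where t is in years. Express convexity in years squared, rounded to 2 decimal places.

41.85

With y = 0.0485:
  t   CF        PV=CF/(1+0.0485)^t    t·PV        t(t+1)·PV
  1       115.00       109.6805       109.6805         219.3610
  2       115.00       104.6071       209.2141         627.6423
  3       115.00        99.7683       299.3049       1,197.2195
  4        65.00        53.7823       215.1293       1,075.6466
  5        65.00        51.2945       256.4727       1,538.8364
  6        65.00        48.9218       293.5310       2,054.7171
  7     2,065.00     1,482.3167    10,376.2172      83,009.7373
  Σ                  1,950.3713    11,759.5497      89,723.1602
P = 1,950.3713.
Convexity = Σ t(t+1)·PV / [P·(1+y)²] = 89,723.1602 / (1,950.3713 × 1.099352) = 41.84566.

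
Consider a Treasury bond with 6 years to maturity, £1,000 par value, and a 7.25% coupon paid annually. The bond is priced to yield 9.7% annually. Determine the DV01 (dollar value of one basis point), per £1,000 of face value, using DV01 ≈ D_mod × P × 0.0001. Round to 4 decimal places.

Periodic yield y = 0.097.
  t   CF        PV=CF/(1+0.097)^t    t·PV
  1        72.50        66.0893        66.0893
  2        72.50        60.2455       120.4910
  3        72.50        54.9184       164.7553
  4        72.50        50.0624       200.2495
  5        72.50        45.6357       228.1786
  6     1,072.50       615.4001     3,692.4004
  Σ                    892.3514     4,472.1641
P = 892.3514; D_Mac = 5.01166 yrs; D_mod = 4.56852 yrs.
DV01 ≈ 4.56852 × 892.3514 × 0.0001 = 0.407672.

£0.4077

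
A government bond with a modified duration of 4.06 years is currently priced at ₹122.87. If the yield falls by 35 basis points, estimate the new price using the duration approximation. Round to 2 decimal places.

Duration approximation: ΔP/P ≈ -D_mod · Δy = -4.06 × (-0.0035) = +0.014210.
New price ≈ 122.87 × (1 + 0.014210) = 124.6159827.

₹124.62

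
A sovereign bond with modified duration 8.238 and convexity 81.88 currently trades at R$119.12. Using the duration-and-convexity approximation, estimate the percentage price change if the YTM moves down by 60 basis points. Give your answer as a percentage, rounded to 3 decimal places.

Duration effect: -D_mod·Δy = -8.238 × (-0.006) = +0.049428
Convexity effect: ½·C·(Δy)² = 0.5 × 81.88 × (-0.006)² = +0.00147384
ΔP/P ≈ +0.049428 + 0.00147384 = +0.05090184
= +5.090184%.

+5.090%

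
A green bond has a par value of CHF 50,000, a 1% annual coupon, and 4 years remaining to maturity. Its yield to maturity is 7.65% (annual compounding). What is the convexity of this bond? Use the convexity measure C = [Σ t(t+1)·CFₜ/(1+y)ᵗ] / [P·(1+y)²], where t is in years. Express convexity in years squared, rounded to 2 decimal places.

16.87

With y = 0.0765:
  t   CF        PV=CF/(1+0.0765)^t    t·PV        t(t+1)·PV
  1       500.00       464.4682       464.4682         928.9364
  2       500.00       431.4614       862.9228       2,588.7683
  3       500.00       400.8002     1,202.4005       4,809.6021
  4    50,500.00    37,604.1037   150,416.4147     752,082.0737
  Σ                 38,900.8334   152,946.2062     760,409.3805
P = 38,900.8334.
Convexity = Σ t(t+1)·PV / [P·(1+y)²] = 760,409.3805 / (38,900.8334 × 1.158852) = 16.86788.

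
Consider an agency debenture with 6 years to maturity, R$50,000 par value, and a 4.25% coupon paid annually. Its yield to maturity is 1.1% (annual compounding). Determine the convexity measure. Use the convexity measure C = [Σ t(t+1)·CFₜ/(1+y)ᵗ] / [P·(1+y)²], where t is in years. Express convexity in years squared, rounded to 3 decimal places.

With y = 0.011:
  t   CF        PV=CF/(1+0.011)^t    t·PV        t(t+1)·PV
  1     2,125.00     2,101.8793     2,101.8793       4,203.7587
  2     2,125.00     2,079.0102     4,158.0204      12,474.0613
  3     2,125.00     2,056.3899     6,169.1698      24,676.6791
  4     2,125.00     2,034.0158     8,136.0630      40,680.3151
  5     2,125.00     2,011.8850    10,059.4251      60,356.5505
  6    52,125.00    48,813.4085   292,880.4511   2,050,163.1579
  Σ                 59,096.5888   323,505.0088   2,192,554.5225
P = 59,096.5888.
Convexity = Σ t(t+1)·PV / [P·(1+y)²] = 2,192,554.5225 / (59,096.5888 × 1.022121) = 36.29825.

36.298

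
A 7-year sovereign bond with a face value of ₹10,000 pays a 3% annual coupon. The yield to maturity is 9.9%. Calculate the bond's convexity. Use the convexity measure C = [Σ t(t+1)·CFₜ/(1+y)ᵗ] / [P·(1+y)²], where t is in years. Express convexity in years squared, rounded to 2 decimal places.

39.90

With y = 0.099:
  t   CF        PV=CF/(1+0.099)^t    t·PV        t(t+1)·PV
  1       300.00       272.9754       272.9754         545.9509
  2       300.00       248.3853       496.7706       1,490.3117
  3       300.00       226.0103       678.0308       2,712.1233
  4       300.00       205.6508       822.6034       4,113.0168
  5       300.00       187.1254       935.6271       5,613.7627
  6       300.00       170.2688     1,021.6129       7,151.2900
  7    10,300.00     5,319.2864    37,235.0051     297,880.0409
  Σ                  6,629.7025    41,462.6253     319,506.4962
P = 6,629.7025.
Convexity = Σ t(t+1)·PV / [P·(1+y)²] = 319,506.4962 / (6,629.7025 × 1.207801) = 39.90160.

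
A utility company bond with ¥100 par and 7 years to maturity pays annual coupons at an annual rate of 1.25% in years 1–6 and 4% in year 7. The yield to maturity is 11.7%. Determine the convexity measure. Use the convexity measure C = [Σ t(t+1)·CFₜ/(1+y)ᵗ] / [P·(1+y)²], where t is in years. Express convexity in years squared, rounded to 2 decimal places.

41.77

With y = 0.117:
  t   CF        PV=CF/(1+0.117)^t    t·PV        t(t+1)·PV
  1         1.25         1.1191         1.1191           2.2381
  2         1.25         1.0019         2.0037           6.0111
  3         1.25         0.8969         2.6907          10.7630
  4         1.25         0.8030         3.2119          16.0593
  5         1.25         0.7189         3.5943          21.5658
  6         1.25         0.6436         3.8614          27.0296
  7       104.00        47.9359       335.5515       2,684.4119
  Σ                     53.1192       352.0325       2,768.0789
P = 53.1192.
Convexity = Σ t(t+1)·PV / [P·(1+y)²] = 2,768.0789 / (53.1192 × 1.247689) = 41.76582.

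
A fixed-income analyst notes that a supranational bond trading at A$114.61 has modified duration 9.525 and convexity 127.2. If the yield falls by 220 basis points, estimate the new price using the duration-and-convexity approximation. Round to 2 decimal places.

Duration effect: -D_mod·Δy = -9.525 × (-0.022) = +0.209550
Convexity effect: ½·C·(Δy)² = 0.5 × 127.2 × (-0.022)² = +0.0307824
ΔP/P ≈ +0.209550 + 0.0307824 = +0.2403324
New price ≈ 114.61 × (1 + 0.2403324) = 142.154496364.

A$142.15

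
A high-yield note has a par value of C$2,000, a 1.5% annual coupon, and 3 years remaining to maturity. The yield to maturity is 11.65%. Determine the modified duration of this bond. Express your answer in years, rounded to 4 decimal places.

Periodic yield y = 0.1165. First find Macaulay duration:
  t   CF        PV=CF/(1+0.1165)^t    t·PV
  1        30.00        26.8697        26.8697
  2        30.00        24.0660        48.1320
  3     2,030.00     1,458.5451     4,375.6352
  Σ                  1,509.4808     4,450.6369
P = 1,509.4808; Macaulay duration = 4,450.6369 / 1,509.4808 = 2.94846 years.
Modified duration = D_Mac / (1 + y) = 2.94846 / 1.1165 = 2.64080 years.

2.6408 years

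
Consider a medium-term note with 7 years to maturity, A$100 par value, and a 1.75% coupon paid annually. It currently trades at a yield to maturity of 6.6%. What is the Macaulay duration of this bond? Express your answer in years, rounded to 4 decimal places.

6.5764 years

Periodic yield y = 0.066. Discount each cash flow and weight by its year:
  t   CF        PV=CF/(1+0.066)^t    t·PV
  1         1.75         1.6417         1.6417
  2         1.75         1.5400         3.0800
  3         1.75         1.4447         4.3340
  4         1.75         1.3552         5.4209
  5         1.75         1.2713         6.3566
  6         1.75         1.1926         7.1556
  7       101.75        65.0480       455.3360
  Σ                     73.4935       483.3247
Price P = Σ PV = 73.4935.
Macaulay duration = Σ(t·PV) / P = 483.3247 / 73.4935 = 6.57643 years.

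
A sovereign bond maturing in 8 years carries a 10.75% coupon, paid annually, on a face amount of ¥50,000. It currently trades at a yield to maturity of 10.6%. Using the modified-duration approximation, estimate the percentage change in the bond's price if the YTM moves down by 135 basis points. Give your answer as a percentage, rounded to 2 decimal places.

+7.03%

Periodic yield y = 0.106. Modified duration first:
  t   CF        PV=CF/(1+0.106)^t    t·PV
  1     5,375.00     4,859.8553     4,859.8553
  2     5,375.00     4,394.0826     8,788.1652
  3     5,375.00     3,972.9499    11,918.8497
  4     5,375.00     3,592.1789    14,368.7157
  5     5,375.00     3,247.9014    16,239.5069
  6     5,375.00     2,936.6197    17,619.7182
  7     5,375.00     2,655.1715    18,586.2006
  8    55,375.00    24,732.7680   197,862.1439
  Σ                 50,391.5273   290,243.1554
P = 50,391.5273; D_Mac = 5.75976 yrs; D_mod = 5.75976/(1+0.106) = 5.20774 yrs.
ΔP/P ≈ -D_mod · Δy = -5.20774 × (-0.0135) = +0.070304 = +7.0304%.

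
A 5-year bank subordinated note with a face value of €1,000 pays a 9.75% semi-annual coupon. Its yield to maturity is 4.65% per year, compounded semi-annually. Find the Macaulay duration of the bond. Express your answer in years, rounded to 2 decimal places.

4.18 years

Periodic yield y = 0.02325. Discount each cash flow and weight by its period:
  t   CF        PV=CF/(1+0.02325)^t    t·PV
  1        48.75        47.6423        47.6423
  2        48.75        46.5598        93.1196
  3        48.75        45.5019       136.5056
  4        48.75        44.4680       177.8720
  5        48.75        43.4576       217.2881
  6        48.75        42.4702       254.8211
  7        48.75        41.5052       290.5363
  8        48.75        40.5621       324.4969
  9        48.75        39.6405       356.7643
  10    1,048.75       833.4018     8,334.0181
  Σ                  1,225.2094    10,233.0643
Price P = Σ PV = 1,225.2094.
Macaulay duration = Σ(t·PV) / P = 10,233.0643 / 1,225.2094 = 8.35209 half-year periods.
In years: 8.35209 / 2 = 4.17605 years.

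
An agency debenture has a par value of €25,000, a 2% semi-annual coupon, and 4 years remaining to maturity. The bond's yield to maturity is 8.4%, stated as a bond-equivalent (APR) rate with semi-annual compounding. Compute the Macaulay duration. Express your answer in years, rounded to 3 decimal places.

Periodic yield y = 0.042. Discount each cash flow and weight by its period:
  t   CF        PV=CF/(1+0.042)^t    t·PV
  1       250.00       239.9232       239.9232
  2       250.00       230.2526       460.5052
  3       250.00       220.9718       662.9154
  4       250.00       212.0651       848.2603
  5       250.00       203.5173     1,017.5867
  6       250.00       195.3141     1,171.8849
  7       250.00       187.4416     1,312.0912
  8    25,250.00    18,168.5233   145,348.1866
  Σ                 19,658.0091   151,061.3534
Price P = Σ PV = 19,658.0091.
Macaulay duration = Σ(t·PV) / P = 151,061.3534 / 19,658.0091 = 7.68447 half-year periods.
In years: 7.68447 / 2 = 3.84223 years.

3.842 years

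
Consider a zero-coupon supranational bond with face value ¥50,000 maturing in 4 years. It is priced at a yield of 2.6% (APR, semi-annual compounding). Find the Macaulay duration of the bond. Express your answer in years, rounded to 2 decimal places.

4.00 years

A zero-coupon bond has a single cash flow at maturity, so its Macaulay duration equals its maturity: 4 years.
(Equivalently: 8 semi-annual periods ÷ 2 = 4 years.)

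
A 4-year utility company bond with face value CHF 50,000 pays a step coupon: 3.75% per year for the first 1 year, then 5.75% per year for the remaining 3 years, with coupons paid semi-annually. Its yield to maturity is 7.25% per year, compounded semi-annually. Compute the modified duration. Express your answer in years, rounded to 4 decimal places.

3.5480 years

Periodic yield y = 0.03625. First find Macaulay duration:
  t   CF        PV=CF/(1+0.03625)^t    t·PV
  1       937.50       904.7045       904.7045
  2       937.50       873.0562     1,746.1124
  3     1,437.50     1,291.8563     3,875.5690
  4     1,437.50     1,246.6647     4,986.6590
  5     1,437.50     1,203.0540     6,015.2702
  6     1,437.50     1,160.9689     6,965.8135
  7     1,437.50     1,120.3560     7,842.4921
  8    51,437.50    38,686.8620   309,494.8958
  Σ                 46,487.5227   341,831.5165
P = 46,487.5227; Macaulay duration = 341,831.5165 / 46,487.5227 = 7.35319 half-year periods = 3.67659 years.
Modified duration = D_Mac / (1 + y) = 3.67659 / 1.03625 = 3.54798 years.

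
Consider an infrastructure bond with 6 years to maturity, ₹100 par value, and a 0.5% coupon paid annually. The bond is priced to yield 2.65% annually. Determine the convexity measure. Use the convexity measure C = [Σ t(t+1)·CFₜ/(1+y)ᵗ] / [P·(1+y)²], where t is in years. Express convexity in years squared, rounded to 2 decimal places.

With y = 0.0265:
  t   CF        PV=CF/(1+0.0265)^t    t·PV        t(t+1)·PV
  1         0.50         0.4871         0.4871           0.9742
  2         0.50         0.4745         0.9490           2.8471
  3         0.50         0.4623         1.3868           5.5472
  4         0.50         0.4503         1.8013           9.0067
  5         0.50         0.4387         2.1935          13.1612
  6       100.50        85.9038       515.4228       3,607.9593
  Σ                     88.2167       522.2406       3,639.4957
P = 88.2167.
Convexity = Σ t(t+1)·PV / [P·(1+y)²] = 3,639.4957 / (88.2167 × 1.053702) = 39.15367.

39.15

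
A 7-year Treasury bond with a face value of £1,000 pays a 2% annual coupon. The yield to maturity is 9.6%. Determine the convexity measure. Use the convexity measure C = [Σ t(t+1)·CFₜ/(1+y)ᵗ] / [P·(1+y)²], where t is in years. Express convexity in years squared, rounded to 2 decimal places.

41.99

With y = 0.096:
  t   CF        PV=CF/(1+0.096)^t    t·PV        t(t+1)·PV
  1        20.00        18.2482        18.2482          36.4964
  2        20.00        16.6498        33.2996          99.8988
  3        20.00        15.1914        45.5743         182.2970
  4        20.00        13.8608        55.4431         277.2157
  5        20.00        12.6467        63.2335         379.4010
  6        20.00        11.5390        69.2338         484.6363
  7     1,020.00       536.9407     3,758.5846      30,068.6770
  Σ                    625.0765     4,043.6170      31,528.6221
P = 625.0765.
Convexity = Σ t(t+1)·PV / [P·(1+y)²] = 31,528.6221 / (625.0765 × 1.201216) = 41.99047.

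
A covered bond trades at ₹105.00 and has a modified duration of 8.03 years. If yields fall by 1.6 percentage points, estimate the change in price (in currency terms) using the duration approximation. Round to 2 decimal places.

Duration approximation: ΔP/P ≈ -D_mod · Δy = -8.03 × (-0.016) = +0.128480.
ΔP ≈ 105.00 × (+0.128480) = +13.49040.

+₹13.49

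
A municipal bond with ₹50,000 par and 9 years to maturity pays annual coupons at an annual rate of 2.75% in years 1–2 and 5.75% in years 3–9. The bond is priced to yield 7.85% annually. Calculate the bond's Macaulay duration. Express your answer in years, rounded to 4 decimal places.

Periodic yield y = 0.0785. Discount each cash flow and weight by its year:
  t   CF        PV=CF/(1+0.0785)^t    t·PV
  1     1,375.00     1,274.9189     1,274.9189
  2     1,375.00     1,182.1223     2,364.2445
  3     2,875.00     2,291.8036     6,875.4109
  4     2,875.00     2,124.9918     8,499.9671
  5     2,875.00     1,970.3215     9,851.6076
  6     2,875.00     1,826.9092    10,961.4549
  7     2,875.00     1,693.9352    11,857.5467
  8     2,875.00     1,570.6400    12,565.1200
  9    52,875.00    26,783.6052   241,052.4472
  Σ                 40,719.2477   305,302.7178
Price P = Σ PV = 40,719.2477.
Macaulay duration = Σ(t·PV) / P = 305,302.7178 / 40,719.2477 = 7.49775 years.

7.4977 years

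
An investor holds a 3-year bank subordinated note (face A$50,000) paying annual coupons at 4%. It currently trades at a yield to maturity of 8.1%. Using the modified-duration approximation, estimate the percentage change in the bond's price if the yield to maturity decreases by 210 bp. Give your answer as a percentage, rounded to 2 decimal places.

Periodic yield y = 0.081. Modified duration first:
  t   CF        PV=CF/(1+0.081)^t    t·PV
  1     2,000.00     1,850.1388     1,850.1388
  2     2,000.00     1,711.5067     3,423.0134
  3    52,000.00    41,164.8239   123,494.4717
  Σ                 44,726.4694   128,767.6239
P = 44,726.4694; D_Mac = 2.87900 yrs; D_mod = 2.87900/(1+0.081) = 2.66328 yrs.
ΔP/P ≈ -D_mod · Δy = -2.66328 × (-0.021) = +0.055929 = +5.5929%.

+5.59%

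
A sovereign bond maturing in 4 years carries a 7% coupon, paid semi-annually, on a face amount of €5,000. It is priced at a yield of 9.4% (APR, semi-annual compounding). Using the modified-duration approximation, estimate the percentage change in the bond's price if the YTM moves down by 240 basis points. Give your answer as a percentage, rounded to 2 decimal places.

Periodic yield y = 0.047. Modified duration first:
  t   CF        PV=CF/(1+0.047)^t    t·PV
  1       175.00       167.1442       167.1442
  2       175.00       159.6411       319.2822
  3       175.00       152.4748       457.4243
  4       175.00       145.6302       582.5206
  5       175.00       139.0928       695.4640
  6       175.00       132.8489       797.0934
  7       175.00       126.8853       888.1970
  8     5,175.00     3,583.7434    28,669.9468
  Σ                  4,607.4606    32,577.0726
P = 4,607.4606; D_Mac = 7.07050 half-year periods = 3.53525 yrs; D_mod = 3.53525/(1+0.047) = 3.37655 yrs.
ΔP/P ≈ -D_mod · Δy = -3.37655 × (-0.024) = +0.081037 = +8.1037%.

+8.10%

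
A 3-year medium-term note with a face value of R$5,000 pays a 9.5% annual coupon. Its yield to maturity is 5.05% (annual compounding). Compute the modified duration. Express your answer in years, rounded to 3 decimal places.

Periodic yield y = 0.0505. First find Macaulay duration:
  t   CF        PV=CF/(1+0.0505)^t    t·PV
  1       475.00       452.1656       452.1656
  2       475.00       430.4290       860.8579
  3     5,475.00     4,722.7608    14,168.2825
  Σ                  5,605.3554    15,481.3061
P = 5,605.3554; Macaulay duration = 15,481.3061 / 5,605.3554 = 2.76188 years.
Modified duration = D_Mac / (1 + y) = 2.76188 / 1.0505 = 2.62911 years.

2.629 years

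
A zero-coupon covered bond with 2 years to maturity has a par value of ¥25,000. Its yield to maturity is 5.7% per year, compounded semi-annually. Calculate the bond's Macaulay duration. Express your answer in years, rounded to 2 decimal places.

A zero-coupon bond has a single cash flow at maturity, so its Macaulay duration equals its maturity: 2 years.
(Equivalently: 4 semi-annual periods ÷ 2 = 2 years.)

2.00 years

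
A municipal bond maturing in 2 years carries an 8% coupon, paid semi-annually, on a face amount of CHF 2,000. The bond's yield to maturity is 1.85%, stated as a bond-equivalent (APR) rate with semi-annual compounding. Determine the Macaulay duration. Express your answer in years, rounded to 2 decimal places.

1.89 years

Periodic yield y = 0.00925. Discount each cash flow and weight by its period:
  t   CF        PV=CF/(1+0.00925)^t    t·PV
  1        80.00        79.2668        79.2668
  2        80.00        78.5403       157.0806
  3        80.00        77.8204       233.4613
  4     2,080.00     2,004.7873     8,019.1492
  Σ                  2,240.4148     8,488.9579
Price P = Σ PV = 2,240.4148.
Macaulay duration = Σ(t·PV) / P = 8,488.9579 / 2,240.4148 = 3.78901 half-year periods.
In years: 3.78901 / 2 = 1.89451 years.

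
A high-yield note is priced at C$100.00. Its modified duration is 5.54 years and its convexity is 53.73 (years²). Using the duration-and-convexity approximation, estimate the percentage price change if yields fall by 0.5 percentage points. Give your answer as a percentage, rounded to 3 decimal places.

+2.837%

Duration effect: -D_mod·Δy = -5.54 × (-0.005) = +0.027700
Convexity effect: ½·C·(Δy)² = 0.5 × 53.73 × (-0.005)² = +0.000671625
ΔP/P ≈ +0.027700 + 0.000671625 = +0.028371625
= +2.8371625%.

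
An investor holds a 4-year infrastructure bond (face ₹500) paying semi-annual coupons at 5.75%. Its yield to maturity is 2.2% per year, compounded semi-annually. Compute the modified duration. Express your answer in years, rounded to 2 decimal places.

3.62 years

Periodic yield y = 0.011. First find Macaulay duration:
  t   CF        PV=CF/(1+0.011)^t    t·PV
  1       14.375        14.2186        14.2186
  2       14.375        14.0639        28.1278
  3       14.375        13.9109        41.7326
  4       14.375        13.7595        55.0381
  5       14.375        13.6098        68.0491
  6       14.375        13.4617        80.7704
  7       14.375        13.3153        93.2068
  8      514.375       471.2709     3,770.1671
  Σ                    567.6106     4,151.3104
P = 567.6106; Macaulay duration = 4,151.3104 / 567.6106 = 7.31366 half-year periods = 3.65683 years.
Modified duration = D_Mac / (1 + y) = 3.65683 / 1.011 = 3.61704 years.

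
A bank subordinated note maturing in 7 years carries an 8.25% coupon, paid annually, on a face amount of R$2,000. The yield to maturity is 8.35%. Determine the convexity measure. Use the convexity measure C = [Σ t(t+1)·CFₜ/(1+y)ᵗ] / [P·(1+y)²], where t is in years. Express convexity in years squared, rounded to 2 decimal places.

35.04

With y = 0.0835:
  t   CF        PV=CF/(1+0.0835)^t    t·PV        t(t+1)·PV
  1       165.00       152.2843       152.2843         304.5685
  2       165.00       140.5485       281.0969         843.2908
  3       165.00       129.7171       389.1513       1,556.6051
  4       165.00       119.7204       478.8817       2,394.4087
  5       165.00       110.4942       552.4709       3,314.8251
  6       165.00       101.9789       611.8736       4,283.1151
  7     2,165.00     1,234.9674     8,644.7718      69,158.1740
  Σ                  1,989.7107    11,110.5304      81,854.9873
P = 1,989.7107.
Convexity = Σ t(t+1)·PV / [P·(1+y)²] = 81,854.9873 / (1,989.7107 × 1.173972) = 35.04268.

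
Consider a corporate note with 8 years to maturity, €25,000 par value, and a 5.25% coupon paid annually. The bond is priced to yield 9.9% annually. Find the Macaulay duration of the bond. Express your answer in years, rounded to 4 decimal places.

Periodic yield y = 0.099. Discount each cash flow and weight by its year:
  t   CF        PV=CF/(1+0.099)^t    t·PV
  1     1,312.50     1,194.2675     1,194.2675
  2     1,312.50     1,086.6856     2,173.3713
  3     1,312.50       988.7949     2,966.3848
  4     1,312.50       899.7224     3,598.8897
  5     1,312.50       818.6737     4,093.3686
  6     1,312.50       744.9260     4,469.5563
  7     1,312.50       677.8217     4,744.7519
  8    26,312.50    12,364.6143    98,916.9144
  Σ                 18,775.5063   122,157.5045
Price P = Σ PV = 18,775.5063.
Macaulay duration = Σ(t·PV) / P = 122,157.5045 / 18,775.5063 = 6.50622 years.

6.5062 years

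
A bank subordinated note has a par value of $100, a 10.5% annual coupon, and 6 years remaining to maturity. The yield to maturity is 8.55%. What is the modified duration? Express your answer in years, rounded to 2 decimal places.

Periodic yield y = 0.0855. First find Macaulay duration:
  t   CF        PV=CF/(1+0.0855)^t    t·PV
  1        10.50         9.6730         9.6730
  2        10.50         8.9111        17.8221
  3        10.50         8.2092        24.6275
  4        10.50         7.5626        30.2503
  5        10.50         6.9669        34.8345
  6       110.50        67.5435       405.2608
  Σ                    108.8662       522.4683
P = 108.8662; Macaulay duration = 522.4683 / 108.8662 = 4.79918 years.
Modified duration = D_Mac / (1 + y) = 4.79918 / 1.0855 = 4.42117 years.

4.42 years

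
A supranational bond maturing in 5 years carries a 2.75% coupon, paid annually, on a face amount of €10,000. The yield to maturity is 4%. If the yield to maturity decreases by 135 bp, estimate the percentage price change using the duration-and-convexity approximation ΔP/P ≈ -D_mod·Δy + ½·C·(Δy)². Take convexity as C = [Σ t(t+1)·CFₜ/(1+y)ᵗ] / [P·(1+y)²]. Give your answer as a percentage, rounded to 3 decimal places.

+6.375%

With y = 0.04:
  t   CF        PV=CF/(1+0.04)^t    t·PV        t(t+1)·PV
  1       275.00       264.4231       264.4231         528.8462
  2       275.00       254.2530       508.5059       1,525.5178
  3       275.00       244.4740       733.4220       2,933.6880
  4       275.00       235.0712       940.2846       4,701.4231
  5    10,275.00     8,445.3010    42,226.5051     253,359.0307
  Σ                  9,443.5222    44,673.1407     263,048.5056
P = 9,443.5222; D_Mac = 4.73056 yrs; D_mod = 4.54861 yrs; C = 25.75343.
Duration effect: -4.54861 × (-0.0135) = +0.061406
Convexity effect: 0.5 × 25.75343 × (-0.0135)² = +0.0023468
ΔP/P ≈ +0.061406 + 0.0023468 = +0.063753 = +6.3753%.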